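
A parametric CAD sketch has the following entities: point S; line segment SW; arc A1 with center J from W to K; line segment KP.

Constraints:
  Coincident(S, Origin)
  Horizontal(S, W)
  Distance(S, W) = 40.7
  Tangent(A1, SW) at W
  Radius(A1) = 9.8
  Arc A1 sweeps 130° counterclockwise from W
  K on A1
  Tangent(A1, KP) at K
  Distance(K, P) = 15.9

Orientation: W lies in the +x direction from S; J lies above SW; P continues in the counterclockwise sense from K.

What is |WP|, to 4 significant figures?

28.41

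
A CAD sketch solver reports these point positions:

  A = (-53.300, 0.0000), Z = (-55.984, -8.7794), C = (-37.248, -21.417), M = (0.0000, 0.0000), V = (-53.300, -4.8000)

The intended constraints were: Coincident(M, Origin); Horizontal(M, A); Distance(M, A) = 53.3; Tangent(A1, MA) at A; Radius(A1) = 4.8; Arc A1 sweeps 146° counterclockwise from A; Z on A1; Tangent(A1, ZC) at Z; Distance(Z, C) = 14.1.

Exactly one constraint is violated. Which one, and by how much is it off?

Distance(Z, C) = 14.1 — off by 8.50.

M = (0.00, 0.00) ✓; M.y = 0.00, A.y = 0.00 ✓; |MA| = 53.30 ✓; ∠(VA, AM) = 90.00° ✓; |VA| = 4.800 ✓; bearing(V→Z) − bearing(V→A) = 146.0° ✓; |VZ| = 4.800 ✓; ∠(VZ, ZC) = 90.00° ✓; |ZC| = 22.60 ✗.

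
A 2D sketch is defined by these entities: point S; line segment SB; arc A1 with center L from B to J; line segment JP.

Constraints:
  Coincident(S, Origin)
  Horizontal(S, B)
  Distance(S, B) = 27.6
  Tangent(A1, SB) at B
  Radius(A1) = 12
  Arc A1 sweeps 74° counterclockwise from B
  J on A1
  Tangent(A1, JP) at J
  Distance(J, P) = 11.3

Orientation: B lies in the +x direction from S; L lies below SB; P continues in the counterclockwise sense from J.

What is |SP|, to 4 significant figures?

23.45

On A1, B sits at bearing 90° from L; a 74° counterclockwise sweep puts J at bearing 164°, so J = L + 12.0·(cos 164°, sin 164°) = (16.06, -8.692). A1 meets JP tangentially, so LJ is at right angles to JP, so JP runs along (−sin 164°, cos 164°); with |JP| = 11.3, P = (12.95, -19.55). Then |SP| = |P − S| = 23.45.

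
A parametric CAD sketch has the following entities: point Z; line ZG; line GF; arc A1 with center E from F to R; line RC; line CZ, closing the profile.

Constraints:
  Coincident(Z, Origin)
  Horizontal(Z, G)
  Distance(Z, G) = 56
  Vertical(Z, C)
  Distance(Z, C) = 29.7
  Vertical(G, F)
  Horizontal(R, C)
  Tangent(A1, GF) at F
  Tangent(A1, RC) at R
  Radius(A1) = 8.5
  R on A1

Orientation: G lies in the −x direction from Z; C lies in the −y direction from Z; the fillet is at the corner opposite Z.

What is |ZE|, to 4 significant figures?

52.02

ZC is vertical with |ZC| = 29.7 and C on the −y side, so C = (0.000, -29.70). The virtual corner opposite Z is at (-56.00, -29.70). Tangency of A1 to GF means the radius EF is perpendicular to GF and the tangent condition forces ER to be normal to RC, with radius 8.5, so the center E sits 8.5 in from both sides at E = (-47.50, -21.20). Then |ZE| = |E − Z| = 52.02.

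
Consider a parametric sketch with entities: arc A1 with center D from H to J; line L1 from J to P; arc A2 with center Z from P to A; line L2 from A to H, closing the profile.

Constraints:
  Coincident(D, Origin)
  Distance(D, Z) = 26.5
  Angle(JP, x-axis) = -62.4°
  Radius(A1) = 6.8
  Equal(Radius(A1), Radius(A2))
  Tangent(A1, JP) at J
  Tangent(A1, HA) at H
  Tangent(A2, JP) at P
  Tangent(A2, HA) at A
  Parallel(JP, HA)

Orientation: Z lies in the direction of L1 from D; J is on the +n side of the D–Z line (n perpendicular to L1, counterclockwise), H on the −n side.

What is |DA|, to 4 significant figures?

27.36

The slot axis is L1's direction at -62.4°, so u = (cos -62.4°, sin -62.4°) = (0.4633, -0.8862) and n = (−sin -62.4°, cos -62.4°) = (0.8862, 0.4633). D is at the origin and Z lies 26.5 along u from D, so Z = 26.5·u = (12.28, -23.48). Tangency of A1 to both parallel lines with radius 6.8 puts J and H at D ± 6.8·n: J = (6.026, 3.150), H = (-6.026, -3.150). Equal radii place P and A the same way about Z: P = Z + 6.8·n = (18.30, -20.33), A = Z − 6.8·n = (6.251, -26.63). Then |DA| = |A − D| = 27.36.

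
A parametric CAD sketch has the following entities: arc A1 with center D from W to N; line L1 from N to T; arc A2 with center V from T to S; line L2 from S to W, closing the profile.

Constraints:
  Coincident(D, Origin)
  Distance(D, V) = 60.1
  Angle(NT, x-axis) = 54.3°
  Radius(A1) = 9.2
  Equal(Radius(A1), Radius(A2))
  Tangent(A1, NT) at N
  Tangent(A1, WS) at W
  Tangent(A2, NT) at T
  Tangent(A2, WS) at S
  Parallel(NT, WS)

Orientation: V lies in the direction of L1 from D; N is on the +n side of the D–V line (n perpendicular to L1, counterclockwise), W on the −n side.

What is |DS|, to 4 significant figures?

60.80

Tangency of A1 to both parallel lines with radius 9.2 puts N and W at D ± 9.2·n: N = (-7.471, 5.369), W = (7.471, -5.369). Equal radii place T and S the same way about V: T = V + 9.2·n = (27.60, 54.17), S = V − 9.2·n = (42.54, 43.44). Then |DS| = |S − D| = 60.80.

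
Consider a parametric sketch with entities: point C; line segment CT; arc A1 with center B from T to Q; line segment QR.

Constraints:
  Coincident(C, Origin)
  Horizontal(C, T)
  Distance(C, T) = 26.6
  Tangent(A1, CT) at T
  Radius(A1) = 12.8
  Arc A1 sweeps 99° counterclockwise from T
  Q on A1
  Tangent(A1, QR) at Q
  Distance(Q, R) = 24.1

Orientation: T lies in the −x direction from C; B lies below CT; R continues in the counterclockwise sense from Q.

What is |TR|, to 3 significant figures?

39.6

On A1, T sits at bearing 90° from B; a 99° counterclockwise sweep puts Q at bearing 189°, so Q = B + 12.8·(cos 189°, sin 189°) = (-39.2, -14.8). The tangent condition forces BQ to be normal to QR, so QR runs along (−sin 189°, cos 189°); with |QR| = 24.1, R = (-35.5, -38.6). Then |TR| = |R − T| = 39.6.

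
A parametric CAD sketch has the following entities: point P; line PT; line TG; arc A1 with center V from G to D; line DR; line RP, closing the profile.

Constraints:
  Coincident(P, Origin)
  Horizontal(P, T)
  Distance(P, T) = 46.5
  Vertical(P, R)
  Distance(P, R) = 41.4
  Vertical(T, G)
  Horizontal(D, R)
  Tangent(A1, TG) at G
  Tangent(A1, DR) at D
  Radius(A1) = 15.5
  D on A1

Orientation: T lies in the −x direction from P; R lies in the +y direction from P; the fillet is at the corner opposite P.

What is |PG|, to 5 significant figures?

53.226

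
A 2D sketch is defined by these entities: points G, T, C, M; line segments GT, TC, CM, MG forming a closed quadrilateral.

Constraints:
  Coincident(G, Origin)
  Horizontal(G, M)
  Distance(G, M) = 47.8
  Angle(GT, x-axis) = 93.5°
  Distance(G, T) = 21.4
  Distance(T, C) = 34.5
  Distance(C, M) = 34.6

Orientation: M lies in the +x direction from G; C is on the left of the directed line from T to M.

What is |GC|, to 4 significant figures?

44.29

G is at the origin; G and M share the same y with |GM| = 47.8 and M in +x, so M = (47.8, 0). GT runs at 93.5° with |GT| = 21.4, so T = (-1.306, 21.36). C is determined by |TC| = 34.5 and |CM| = 34.6 together: it lies at the intersection of circle(T, 34.5) and circle(M, 34.6). With |TM| = 53.55, the foot of the radical line on TM is 26.71 from T and the perpendicular offset is √(34.5² − 26.71²) = 21.84. Taking the left-of-TM solution: C = (31.90, 30.73).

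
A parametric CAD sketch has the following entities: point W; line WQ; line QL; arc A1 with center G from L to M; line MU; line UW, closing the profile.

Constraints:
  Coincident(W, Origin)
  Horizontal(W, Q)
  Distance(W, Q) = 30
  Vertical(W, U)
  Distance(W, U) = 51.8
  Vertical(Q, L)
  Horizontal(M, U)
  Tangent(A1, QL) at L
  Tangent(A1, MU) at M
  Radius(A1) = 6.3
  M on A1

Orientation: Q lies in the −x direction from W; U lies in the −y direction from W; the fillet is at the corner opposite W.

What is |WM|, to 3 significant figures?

57.0

W is at the origin; W and Q share the same y with |WQ| = 30.0 and Q on the −x side, so Q = (-30.0, 0.00). WU is vertical with |WU| = 51.8 and U on the −y side, so U = (0.00, -51.8). The virtual corner opposite W is at (-30.0, -51.8). The tangent condition forces GL to be normal to QL and the tangent condition forces GM to be normal to MU, with radius 6.3, so the center G sits 6.3 in from both sides at G = (-23.7, -45.5). That places the tangent points at L = (-30.0, -45.5) on QL and M = (-23.7, -51.8) on MU. Then |WM| = |M − W| = 57.0.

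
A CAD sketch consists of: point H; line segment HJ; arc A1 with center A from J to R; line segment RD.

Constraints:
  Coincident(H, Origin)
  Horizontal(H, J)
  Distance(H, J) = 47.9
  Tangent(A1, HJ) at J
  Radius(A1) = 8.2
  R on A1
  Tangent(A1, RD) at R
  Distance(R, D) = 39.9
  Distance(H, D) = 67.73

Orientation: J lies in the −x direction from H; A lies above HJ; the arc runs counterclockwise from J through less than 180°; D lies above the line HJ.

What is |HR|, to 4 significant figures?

40.98

Checks: |HJ| = 47.90 ✓; |AJ| = 8.200 ✓; |AR| = 8.200 ✓; ∠(AR, RD) = 90.00° ✓; |RD| = 39.90 ✓; |HD| = 67.73 ✓.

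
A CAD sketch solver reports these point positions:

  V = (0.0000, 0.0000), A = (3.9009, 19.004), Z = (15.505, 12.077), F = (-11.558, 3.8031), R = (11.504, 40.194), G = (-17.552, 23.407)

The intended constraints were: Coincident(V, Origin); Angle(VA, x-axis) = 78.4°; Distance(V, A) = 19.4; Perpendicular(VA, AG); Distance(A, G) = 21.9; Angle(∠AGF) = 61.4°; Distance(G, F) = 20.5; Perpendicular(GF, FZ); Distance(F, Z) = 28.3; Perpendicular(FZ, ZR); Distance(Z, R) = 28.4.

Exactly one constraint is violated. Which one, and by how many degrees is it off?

Perpendicular(FZ, ZR) — off by 8.90°.

V = (0.00, 0.00) ✓; VA at 78.40° ✓; |VA| = 19.40 ✓; ∠(VA, AG) = 90.00° ✓; |AG| = 21.90 ✓; ∠AGF = 61.40° ✓; |GF| = 20.50 ✓; ∠(GF, FZ) = 90.00° ✓; |FZ| = 28.30 ✓; ∠(FZ, ZR) = 81.10° ✗; |ZR| = 28.40 ✓.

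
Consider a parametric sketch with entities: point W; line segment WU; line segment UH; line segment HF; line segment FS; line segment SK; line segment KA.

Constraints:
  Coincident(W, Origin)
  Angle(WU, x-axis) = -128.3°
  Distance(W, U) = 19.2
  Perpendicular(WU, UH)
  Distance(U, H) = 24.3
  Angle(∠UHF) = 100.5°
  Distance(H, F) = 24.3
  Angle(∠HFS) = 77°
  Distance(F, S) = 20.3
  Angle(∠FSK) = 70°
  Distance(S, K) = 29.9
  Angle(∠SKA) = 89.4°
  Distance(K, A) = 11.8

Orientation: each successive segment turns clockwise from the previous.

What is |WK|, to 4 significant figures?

31.03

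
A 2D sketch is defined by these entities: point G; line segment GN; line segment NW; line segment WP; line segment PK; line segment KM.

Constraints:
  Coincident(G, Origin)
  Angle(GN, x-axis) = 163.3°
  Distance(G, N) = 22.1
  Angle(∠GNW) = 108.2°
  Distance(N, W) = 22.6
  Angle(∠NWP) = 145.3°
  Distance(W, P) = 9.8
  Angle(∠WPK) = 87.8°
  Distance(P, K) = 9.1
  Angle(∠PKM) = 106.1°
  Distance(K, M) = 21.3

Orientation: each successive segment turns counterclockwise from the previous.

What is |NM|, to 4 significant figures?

7.477

∠WPK = 87.8° gives PK at 2.000° from the x-axis; with |PK| = 9.1, K = (-25.04, -21.67). ∠PKM = 106.1° gives KM at 75.90° from the x-axis; with |KM| = 21.3, M = (-19.85, -1.009). Then |NM| = |M − N| = 7.477.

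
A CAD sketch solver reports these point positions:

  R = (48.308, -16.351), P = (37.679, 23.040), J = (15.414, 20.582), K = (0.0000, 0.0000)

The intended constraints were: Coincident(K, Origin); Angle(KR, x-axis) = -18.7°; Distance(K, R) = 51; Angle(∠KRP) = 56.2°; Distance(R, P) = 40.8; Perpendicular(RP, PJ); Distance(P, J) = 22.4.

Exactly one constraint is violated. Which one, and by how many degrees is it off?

Perpendicular(RP, PJ) — off by 8.80°.

K = (0.00, 0.00) ✓; KR at -18.70° ✓; |KR| = 51.00 ✓; ∠KRP = 56.20° ✓; |RP| = 40.80 ✓; ∠(RP, PJ) = 81.20° ✗; |PJ| = 22.40 ✓.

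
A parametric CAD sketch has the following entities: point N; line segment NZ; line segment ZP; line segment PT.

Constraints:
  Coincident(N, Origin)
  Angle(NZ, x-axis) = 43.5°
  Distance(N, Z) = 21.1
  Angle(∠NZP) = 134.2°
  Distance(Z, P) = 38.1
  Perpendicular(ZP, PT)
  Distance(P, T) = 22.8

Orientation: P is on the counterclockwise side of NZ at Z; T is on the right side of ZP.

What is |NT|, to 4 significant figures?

65.02

N is at the origin; NZ runs at 43.5° with length 21.1, so Z = 21.1·(cos 43.5°, sin 43.5°) = (15.31, 14.52). ∠NZP = 134.2°, so ZP runs at 43.5° + (180° − 134.2°) = 89.30° from the x-axis; with |ZP| = 38.1, P = Z + 38.1·(cos 89.30°, sin 89.30°) = (15.77, 52.62). ZP ⟂ PT; with |PT| = 22.8 on the right of ZP, T = P + 22.8·(0.9999, -0.01222) = (38.57, 52.34). Then |NT| = |T − N| = 65.02.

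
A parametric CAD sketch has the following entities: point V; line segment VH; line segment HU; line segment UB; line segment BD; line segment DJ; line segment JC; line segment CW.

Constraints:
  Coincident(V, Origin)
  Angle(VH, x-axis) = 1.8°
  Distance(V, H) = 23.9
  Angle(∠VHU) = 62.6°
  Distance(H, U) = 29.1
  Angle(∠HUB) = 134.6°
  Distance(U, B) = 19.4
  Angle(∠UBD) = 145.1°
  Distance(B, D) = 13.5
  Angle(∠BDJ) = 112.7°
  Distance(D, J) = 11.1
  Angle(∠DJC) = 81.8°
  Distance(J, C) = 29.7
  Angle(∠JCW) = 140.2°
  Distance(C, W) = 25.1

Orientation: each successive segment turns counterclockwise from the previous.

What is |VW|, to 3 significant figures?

43.8

V is at the origin; VH runs at 1.8° with length 23.9, so H = (23.9, 0.751). ∠VHU = 62.6° gives HU at 119° from the x-axis; with |HU| = 29.1, U = (9.69, 26.2). ∠HUB = 134.6° gives UB at 165° from the x-axis; with |UB| = 19.4, B = (-9.01, 31.3). ∠UBD = 145.1° gives BD at -160° from the x-axis; with |BD| = 13.5, D = (-21.7, 26.8). ∠BDJ = 112.7° gives DJ at -93.2° from the x-axis; with |DJ| = 11.1, J = (-22.4, 15.7). ∠DJC = 81.8° gives JC at 5.00° from the x-axis; with |JC| = 29.7, C = (7.23, 18.3). ∠JCW = 140.2° gives CW at 44.8° from the x-axis; with |CW| = 25.1, W = (25.0, 36.0). Then |VW| = |W − V| = 43.8.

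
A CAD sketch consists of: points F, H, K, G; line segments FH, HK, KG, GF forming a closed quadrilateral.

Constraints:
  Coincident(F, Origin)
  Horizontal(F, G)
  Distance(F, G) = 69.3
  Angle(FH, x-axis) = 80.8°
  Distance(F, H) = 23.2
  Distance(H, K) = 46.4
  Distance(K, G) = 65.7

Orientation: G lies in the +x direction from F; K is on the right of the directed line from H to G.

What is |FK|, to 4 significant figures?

24.61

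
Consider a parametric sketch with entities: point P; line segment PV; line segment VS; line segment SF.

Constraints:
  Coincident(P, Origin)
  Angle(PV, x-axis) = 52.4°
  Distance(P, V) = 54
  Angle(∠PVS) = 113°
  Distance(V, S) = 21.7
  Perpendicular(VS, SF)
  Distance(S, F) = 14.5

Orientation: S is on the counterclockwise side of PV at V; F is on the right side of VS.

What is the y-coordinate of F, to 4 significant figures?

68.81

P is at the origin; PV runs at 52.4° with length 54.0, so V = 54.0·(cos 52.4°, sin 52.4°) = (32.95, 42.78). ∠PVS = 113.0°, so VS runs at 52.4° + (180° − 113.0°) = 119.4° from the x-axis; with |VS| = 21.7, S = V + 21.7·(cos 119.4°, sin 119.4°) = (22.30, 61.69). VS is perpendicular to SF; with |SF| = 14.5 on the right of VS, F = S + 14.5·(0.8712, 0.4909) = (34.93, 68.81). So F.y = 68.81.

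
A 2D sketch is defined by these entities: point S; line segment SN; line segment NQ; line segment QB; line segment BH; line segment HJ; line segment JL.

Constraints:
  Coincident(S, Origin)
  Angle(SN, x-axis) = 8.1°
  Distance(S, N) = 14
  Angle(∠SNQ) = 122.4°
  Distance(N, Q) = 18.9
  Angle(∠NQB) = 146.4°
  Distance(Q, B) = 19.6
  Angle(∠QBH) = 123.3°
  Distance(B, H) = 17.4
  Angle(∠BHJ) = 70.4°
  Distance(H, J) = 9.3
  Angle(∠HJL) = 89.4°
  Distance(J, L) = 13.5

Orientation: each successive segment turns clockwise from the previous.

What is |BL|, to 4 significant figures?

4.405

S is at the origin; SN runs at 8.1° with length 14.0, so N = (13.86, 1.973). ∠SNQ = 122.4° gives NQ at -49.50° from the x-axis; with |NQ| = 18.9, Q = (26.13, -12.40). ∠NQB = 146.4° gives QB at -83.10° from the x-axis; with |QB| = 19.6, B = (28.49, -31.86). ∠QBH = 123.3° gives BH at -139.8° from the x-axis; with |BH| = 17.4, H = (15.20, -43.09). ∠BHJ = 70.4° gives HJ at 110.6° from the x-axis; with |HJ| = 9.3, J = (11.93, -34.38). ∠HJL = 89.4° gives JL at 20.00° from the x-axis; with |JL| = 13.5, L = (24.61, -29.77). Then |BL| = |L − B| = 4.405.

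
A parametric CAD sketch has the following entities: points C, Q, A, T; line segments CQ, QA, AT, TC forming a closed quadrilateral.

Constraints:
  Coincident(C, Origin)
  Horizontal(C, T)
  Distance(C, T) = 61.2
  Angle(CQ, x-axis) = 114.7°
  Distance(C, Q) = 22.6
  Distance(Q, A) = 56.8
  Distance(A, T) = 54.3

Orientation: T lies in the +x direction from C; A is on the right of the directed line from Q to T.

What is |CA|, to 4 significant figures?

34.22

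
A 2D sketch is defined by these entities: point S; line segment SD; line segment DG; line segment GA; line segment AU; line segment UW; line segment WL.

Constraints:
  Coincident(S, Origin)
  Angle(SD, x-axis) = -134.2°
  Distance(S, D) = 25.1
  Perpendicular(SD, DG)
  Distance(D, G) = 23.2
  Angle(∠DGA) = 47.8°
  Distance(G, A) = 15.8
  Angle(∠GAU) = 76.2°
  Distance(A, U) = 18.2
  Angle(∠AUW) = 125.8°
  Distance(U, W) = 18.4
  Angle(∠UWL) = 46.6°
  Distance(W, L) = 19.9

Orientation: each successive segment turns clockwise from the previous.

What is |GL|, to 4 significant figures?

6.263

S is at the origin; SD runs at -134.2° with length 25.1, so D = (-17.50, -17.99). SD ⟂ DG, so DG runs at 135.8°; with |DG| = 23.2, G = (-34.13, -1.820). ∠DGA = 47.8° gives GA at 3.600° from the x-axis; with |GA| = 15.8, A = (-18.36, -0.8281). ∠GAU = 76.2° gives AU at -100.2° from the x-axis; with |AU| = 18.2, U = (-21.59, -18.74). ∠AUW = 125.8° gives UW at -154.4° from the x-axis; with |UW| = 18.4, W = (-38.18, -26.69). ∠UWL = 46.6° gives WL at 72.20° from the x-axis; with |WL| = 19.9, L = (-32.10, -7.743). Then |GL| = |L − G| = 6.263.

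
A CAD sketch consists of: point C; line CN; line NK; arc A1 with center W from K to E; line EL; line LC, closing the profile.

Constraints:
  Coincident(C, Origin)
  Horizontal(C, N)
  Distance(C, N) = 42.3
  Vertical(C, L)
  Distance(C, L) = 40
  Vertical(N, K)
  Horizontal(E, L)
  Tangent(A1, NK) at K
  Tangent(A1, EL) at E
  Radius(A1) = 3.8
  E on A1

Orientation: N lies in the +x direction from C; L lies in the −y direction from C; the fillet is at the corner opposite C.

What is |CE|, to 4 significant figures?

55.52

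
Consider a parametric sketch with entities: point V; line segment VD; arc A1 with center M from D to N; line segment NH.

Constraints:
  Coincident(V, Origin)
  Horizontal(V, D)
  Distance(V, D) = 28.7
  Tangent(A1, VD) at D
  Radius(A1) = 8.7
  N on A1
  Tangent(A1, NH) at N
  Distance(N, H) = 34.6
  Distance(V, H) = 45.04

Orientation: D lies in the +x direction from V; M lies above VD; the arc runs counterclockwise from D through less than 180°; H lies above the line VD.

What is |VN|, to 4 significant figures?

38.36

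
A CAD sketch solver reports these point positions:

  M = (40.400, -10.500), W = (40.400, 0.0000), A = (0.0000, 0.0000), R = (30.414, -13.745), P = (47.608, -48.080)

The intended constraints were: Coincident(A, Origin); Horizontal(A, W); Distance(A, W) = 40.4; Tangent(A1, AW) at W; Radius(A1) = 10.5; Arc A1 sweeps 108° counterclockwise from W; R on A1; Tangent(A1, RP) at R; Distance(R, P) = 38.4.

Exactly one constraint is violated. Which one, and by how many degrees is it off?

Tangent(A1, RP) at R — off by 8.60°.

A = (0.00, 0.00) ✓; A.y = 0.00, W.y = 0.00 ✓; |AW| = 40.40 ✓; ∠(MW, WA) = 90.00° ✓; |MW| = 10.50 ✓; bearing(M→R) − bearing(M→W) = 108.0° ✓; |MR| = 10.50 ✓; ∠(MR, RP) = 81.40° ✗; |RP| = 38.40 ✓.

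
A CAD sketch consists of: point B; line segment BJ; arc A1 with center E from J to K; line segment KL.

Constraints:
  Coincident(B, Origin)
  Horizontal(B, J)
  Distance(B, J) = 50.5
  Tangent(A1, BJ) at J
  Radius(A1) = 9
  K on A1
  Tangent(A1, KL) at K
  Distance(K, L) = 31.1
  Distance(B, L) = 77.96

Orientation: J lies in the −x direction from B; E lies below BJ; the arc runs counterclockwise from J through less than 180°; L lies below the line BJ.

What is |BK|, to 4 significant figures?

59.26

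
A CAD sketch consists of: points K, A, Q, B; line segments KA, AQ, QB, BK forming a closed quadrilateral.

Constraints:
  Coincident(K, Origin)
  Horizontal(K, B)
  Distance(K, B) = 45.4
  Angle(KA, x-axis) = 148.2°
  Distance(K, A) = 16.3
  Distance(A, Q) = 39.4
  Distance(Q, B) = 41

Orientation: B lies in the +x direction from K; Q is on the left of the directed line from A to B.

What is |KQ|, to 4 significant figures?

36.12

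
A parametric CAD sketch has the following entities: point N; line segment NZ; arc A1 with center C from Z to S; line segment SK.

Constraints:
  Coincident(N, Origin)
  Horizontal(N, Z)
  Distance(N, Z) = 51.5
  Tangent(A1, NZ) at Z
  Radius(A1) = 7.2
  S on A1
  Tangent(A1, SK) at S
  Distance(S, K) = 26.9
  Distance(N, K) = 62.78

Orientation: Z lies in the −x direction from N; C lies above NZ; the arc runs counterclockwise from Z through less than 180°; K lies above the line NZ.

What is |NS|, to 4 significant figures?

45.53

N is at the origin; NZ is horizontal with |NZ| = 51.5 and Z on the −x side, so Z = (-51.50, 0.000). The tangent condition forces CZ to be normal to NZ, so C = Z + (0, 7.2) = (-51.50, 7.200). Since CS ⟂ SK (tangency), |CK| = √(7.2² + 26.9²) = 27.85 regardless of where S sits on A1. So K lies on both circle(N, 62.78) and circle(C, 27.85); the above-NZ intersection is K = (-52.09, 35.04). S is the foot of the tangent from K: S = (-44.59, 9.209).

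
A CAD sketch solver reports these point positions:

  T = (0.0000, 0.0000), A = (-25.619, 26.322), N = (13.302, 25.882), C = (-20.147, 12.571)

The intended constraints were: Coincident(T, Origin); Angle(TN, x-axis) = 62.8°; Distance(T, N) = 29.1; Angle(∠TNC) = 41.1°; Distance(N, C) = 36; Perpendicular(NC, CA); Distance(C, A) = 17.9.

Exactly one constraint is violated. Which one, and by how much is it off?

Distance(C, A) = 17.9 — off by 3.10.

T = (0.00, 0.00) ✓; TN at 62.80° ✓; |TN| = 29.10 ✓; ∠TNC = 41.10° ✓; |NC| = 36.00 ✓; ∠(NC, CA) = 90.00° ✓; |CA| = 14.80 ✗.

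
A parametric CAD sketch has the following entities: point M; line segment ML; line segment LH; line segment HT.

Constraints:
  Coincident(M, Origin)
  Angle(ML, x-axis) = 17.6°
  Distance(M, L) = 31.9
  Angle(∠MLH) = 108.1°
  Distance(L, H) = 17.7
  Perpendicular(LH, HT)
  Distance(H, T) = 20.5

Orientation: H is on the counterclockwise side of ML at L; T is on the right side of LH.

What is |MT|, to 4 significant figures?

57.84

∠MLH = 108.1°, so LH runs at 17.6° + (180° − 108.1°) = 89.50° from the x-axis; with |LH| = 17.7, H = L + 17.7·(cos 89.50°, sin 89.50°) = (30.56, 27.34). LH ⟂ HT; with |HT| = 20.5 on the right of LH, T = H + 20.5·(1.000, -0.008727) = (51.06, 27.17). Then |MT| = |T − M| = 57.84.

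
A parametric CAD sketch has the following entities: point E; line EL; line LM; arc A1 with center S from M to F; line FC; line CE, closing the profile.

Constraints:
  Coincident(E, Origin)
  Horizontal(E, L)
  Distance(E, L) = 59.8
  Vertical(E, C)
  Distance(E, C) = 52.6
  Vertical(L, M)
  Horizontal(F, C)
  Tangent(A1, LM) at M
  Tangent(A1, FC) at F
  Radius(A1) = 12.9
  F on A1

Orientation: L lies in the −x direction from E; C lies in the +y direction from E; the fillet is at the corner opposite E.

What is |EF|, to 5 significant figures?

70.472

E is at the origin; EL is horizontal with |EL| = 59.8 and L on the −x side, so L = (-59.800, 0.0000). EC is vertical with |EC| = 52.6 and C on the +y side, so C = (0.0000, 52.600). The virtual corner opposite E is at (-59.800, 52.600). Tangency of A1 to LM means the radius SM is perpendicular to LM and the tangent condition forces SF to be normal to FC, with radius 12.9, so the center S sits 12.9 in from both sides at S = (-46.900, 39.700). That places the tangent points at M = (-59.800, 39.700) on LM and F = (-46.900, 52.600) on FC. Then |EF| = |F − E| = 70.472.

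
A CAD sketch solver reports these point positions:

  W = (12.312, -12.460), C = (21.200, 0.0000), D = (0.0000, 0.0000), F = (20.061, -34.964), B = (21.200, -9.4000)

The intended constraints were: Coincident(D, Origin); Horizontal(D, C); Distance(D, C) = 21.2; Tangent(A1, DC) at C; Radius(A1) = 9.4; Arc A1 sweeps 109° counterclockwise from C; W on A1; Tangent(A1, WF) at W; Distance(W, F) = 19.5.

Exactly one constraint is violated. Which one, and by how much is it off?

Distance(W, F) = 19.5 — off by 4.30.

D = (0.00, 0.00) ✓; D.y = 0.00, C.y = 0.00 ✓; |DC| = 21.20 ✓; ∠(BC, CD) = 90.00° ✓; |BC| = 9.400 ✓; bearing(B→W) − bearing(B→C) = 109.0° ✓; |BW| = 9.400 ✓; ∠(BW, WF) = 90.00° ✓; |WF| = 23.80 ✗.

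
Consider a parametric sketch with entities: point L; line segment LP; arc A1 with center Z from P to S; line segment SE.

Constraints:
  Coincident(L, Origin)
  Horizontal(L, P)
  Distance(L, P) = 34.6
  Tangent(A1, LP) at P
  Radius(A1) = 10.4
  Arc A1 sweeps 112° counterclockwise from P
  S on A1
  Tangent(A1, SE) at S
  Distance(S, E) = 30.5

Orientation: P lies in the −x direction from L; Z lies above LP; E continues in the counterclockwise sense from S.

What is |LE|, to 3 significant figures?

56.0

L is at the origin; L and P share the same y with |LP| = 34.6 and P on the −x side, so P = (-34.6, 0.00). The tangent condition forces ZP to be normal to LP, so Z = P + (0, 10.4) = (-34.6, 10.4). On A1, P sits at bearing -90° from Z; a 112° counterclockwise sweep puts S at bearing 22°, so S = Z + 10.4·(cos 22°, sin 22°) = (-25.0, 14.3). Since A1 is tangent to SE there, ZS ⟂ SE, so SE runs along (−sin 22°, cos 22°); with |SE| = 30.5, E = (-36.4, 42.6). Then |LE| = |E − L| = 56.0.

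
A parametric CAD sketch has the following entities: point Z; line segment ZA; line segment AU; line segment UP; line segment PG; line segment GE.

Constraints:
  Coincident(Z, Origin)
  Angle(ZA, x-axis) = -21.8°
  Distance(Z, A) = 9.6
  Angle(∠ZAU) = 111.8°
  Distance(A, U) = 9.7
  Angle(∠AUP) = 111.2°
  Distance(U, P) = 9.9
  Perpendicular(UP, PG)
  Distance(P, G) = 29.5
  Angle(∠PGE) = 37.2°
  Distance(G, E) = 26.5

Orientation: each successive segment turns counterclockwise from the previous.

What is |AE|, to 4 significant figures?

2.694

UP is perpendicular to PG, so PG runs at -154.8°; with |PG| = 29.5, G = (-15.30, -0.1434). ∠PGE = 37.2° gives GE at -12.00° from the x-axis; with |GE| = 26.5, E = (10.62, -5.653). Then |AE| = |E − A| = 2.694.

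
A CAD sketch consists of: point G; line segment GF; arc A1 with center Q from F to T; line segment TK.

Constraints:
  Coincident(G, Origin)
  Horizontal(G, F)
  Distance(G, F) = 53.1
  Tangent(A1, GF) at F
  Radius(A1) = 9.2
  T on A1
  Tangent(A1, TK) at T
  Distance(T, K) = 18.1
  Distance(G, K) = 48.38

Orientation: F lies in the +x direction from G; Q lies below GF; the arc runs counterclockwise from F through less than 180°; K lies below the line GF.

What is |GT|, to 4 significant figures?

44.69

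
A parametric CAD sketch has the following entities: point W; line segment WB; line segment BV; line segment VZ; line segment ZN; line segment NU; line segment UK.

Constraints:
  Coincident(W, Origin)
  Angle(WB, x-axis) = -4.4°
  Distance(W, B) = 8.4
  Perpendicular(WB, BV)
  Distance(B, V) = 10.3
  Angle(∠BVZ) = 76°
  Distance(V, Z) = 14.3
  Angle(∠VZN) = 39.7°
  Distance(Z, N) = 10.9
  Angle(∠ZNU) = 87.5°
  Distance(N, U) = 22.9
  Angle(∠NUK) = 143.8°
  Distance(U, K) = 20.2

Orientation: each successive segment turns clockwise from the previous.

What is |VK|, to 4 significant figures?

32.55

∠ZNU = 87.5° gives NU at -71.20° from the x-axis; with |NU| = 22.9, U = (11.55, -24.12). ∠NUK = 143.8° gives UK at -107.4° from the x-axis; with |UK| = 20.2, K = (5.511, -43.39). Then |VK| = |K − V| = 32.55.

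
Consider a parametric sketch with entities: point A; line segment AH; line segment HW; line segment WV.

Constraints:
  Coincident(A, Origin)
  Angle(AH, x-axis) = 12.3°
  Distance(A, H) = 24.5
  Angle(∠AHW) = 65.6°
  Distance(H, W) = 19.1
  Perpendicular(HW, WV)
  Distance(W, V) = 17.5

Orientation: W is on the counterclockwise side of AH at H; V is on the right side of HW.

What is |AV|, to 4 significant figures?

40.81

A is at the origin; AH runs at 12.3° with length 24.5, so H = 24.5·(cos 12.3°, sin 12.3°) = (23.94, 5.219). ∠AHW = 65.6°, so HW runs at 12.3° + (180° − 65.6°) = 126.7° from the x-axis; with |HW| = 19.1, W = H + 19.1·(cos 126.7°, sin 126.7°) = (12.52, 20.53). HW ⟂ WV; with |WV| = 17.5 on the right of HW, V = W + 17.5·(0.8018, 0.5976) = (26.55, 30.99). Then |AV| = |V − A| = 40.81.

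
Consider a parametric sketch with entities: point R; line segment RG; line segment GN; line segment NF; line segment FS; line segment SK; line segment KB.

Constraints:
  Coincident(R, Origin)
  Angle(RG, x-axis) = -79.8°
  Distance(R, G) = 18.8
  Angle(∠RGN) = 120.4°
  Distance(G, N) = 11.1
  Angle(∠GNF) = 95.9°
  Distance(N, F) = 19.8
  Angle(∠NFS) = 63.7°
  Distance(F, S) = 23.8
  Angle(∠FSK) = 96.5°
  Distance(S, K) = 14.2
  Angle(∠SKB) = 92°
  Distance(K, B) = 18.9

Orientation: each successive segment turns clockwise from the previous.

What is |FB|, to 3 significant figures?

18.2

∠FSK = 96.5° gives SK at -63.3° from the x-axis; with |SK| = 14.2, K = (9.26, -16.6). ∠SKB = 92.0° gives KB at -151° from the x-axis; with |KB| = 18.9, B = (-7.32, -25.6). Then |FB| = |B − F| = 18.2.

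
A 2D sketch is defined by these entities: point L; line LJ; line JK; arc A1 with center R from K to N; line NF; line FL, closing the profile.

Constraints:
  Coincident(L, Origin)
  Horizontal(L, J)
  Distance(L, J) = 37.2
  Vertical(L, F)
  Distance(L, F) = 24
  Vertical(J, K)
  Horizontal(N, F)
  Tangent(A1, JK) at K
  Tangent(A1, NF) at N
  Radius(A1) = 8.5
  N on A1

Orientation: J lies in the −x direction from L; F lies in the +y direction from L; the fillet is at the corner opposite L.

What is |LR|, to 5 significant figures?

32.618

L is at the origin; LJ is horizontal with |LJ| = 37.2 and J on the −x side, so J = (-37.200, 0.0000). LF is vertical with |LF| = 24.0 and F on the +y side, so F = (0.0000, 24.000). The virtual corner opposite L is at (-37.200, 24.000). A1 meets JK tangentially, so RK is at right angles to JK and tangency of A1 to NF means the radius RN is perpendicular to NF, with radius 8.5, so the center R sits 8.5 in from both sides at R = (-28.700, 15.500). Then |LR| = |R − L| = 32.618.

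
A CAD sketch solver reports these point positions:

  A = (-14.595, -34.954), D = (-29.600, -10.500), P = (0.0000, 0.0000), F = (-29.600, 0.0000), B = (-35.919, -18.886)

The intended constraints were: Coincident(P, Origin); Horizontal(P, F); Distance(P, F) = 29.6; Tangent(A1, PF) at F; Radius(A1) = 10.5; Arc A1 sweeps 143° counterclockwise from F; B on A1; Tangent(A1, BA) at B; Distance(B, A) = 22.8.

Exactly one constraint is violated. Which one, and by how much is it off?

Distance(B, A) = 22.8 — off by 3.90.

P = (0.00, 0.00) ✓; P.y = 0.00, F.y = 0.00 ✓; |PF| = 29.60 ✓; ∠(DF, FP) = 90.00° ✓; |DF| = 10.50 ✓; bearing(D→B) − bearing(D→F) = 143.0° ✓; |DB| = 10.50 ✓; ∠(DB, BA) = 90.00° ✓; |BA| = 26.70 ✗.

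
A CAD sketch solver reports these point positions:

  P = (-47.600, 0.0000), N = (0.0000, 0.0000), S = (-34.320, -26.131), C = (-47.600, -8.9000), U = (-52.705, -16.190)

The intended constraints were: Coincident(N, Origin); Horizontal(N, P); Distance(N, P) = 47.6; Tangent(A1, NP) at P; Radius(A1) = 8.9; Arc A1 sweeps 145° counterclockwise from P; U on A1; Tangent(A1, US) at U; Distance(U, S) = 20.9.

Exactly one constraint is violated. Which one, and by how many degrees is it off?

Tangent(A1, US) at U — off by 6.60°.

N = (0.00, 0.00) ✓; N.y = 0.00, P.y = 0.00 ✓; |NP| = 47.60 ✓; ∠(CP, PN) = 90.00° ✓; |CP| = 8.900 ✓; bearing(C→U) − bearing(C→P) = 145.0° ✓; |CU| = 8.900 ✓; ∠(CU, US) = 83.40° ✗; |US| = 20.90 ✓.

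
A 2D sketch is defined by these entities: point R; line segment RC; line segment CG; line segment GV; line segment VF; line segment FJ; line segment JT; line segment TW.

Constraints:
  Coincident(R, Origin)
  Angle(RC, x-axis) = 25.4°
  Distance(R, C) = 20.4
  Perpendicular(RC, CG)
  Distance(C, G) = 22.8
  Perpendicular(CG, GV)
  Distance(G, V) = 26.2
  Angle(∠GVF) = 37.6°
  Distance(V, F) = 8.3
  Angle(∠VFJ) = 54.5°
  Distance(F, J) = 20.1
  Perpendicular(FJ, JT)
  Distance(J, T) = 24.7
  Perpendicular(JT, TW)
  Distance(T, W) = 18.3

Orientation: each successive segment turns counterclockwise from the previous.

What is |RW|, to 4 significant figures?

31.40

FJ ⟂ JT, so JT runs at -156.7°; with |JT| = 24.7, T = (-37.54, 25.05). JT is perpendicular to TW, so TW runs at -66.70°; with |TW| = 18.3, W = (-30.30, 8.237). Then |RW| = |W − R| = 31.40.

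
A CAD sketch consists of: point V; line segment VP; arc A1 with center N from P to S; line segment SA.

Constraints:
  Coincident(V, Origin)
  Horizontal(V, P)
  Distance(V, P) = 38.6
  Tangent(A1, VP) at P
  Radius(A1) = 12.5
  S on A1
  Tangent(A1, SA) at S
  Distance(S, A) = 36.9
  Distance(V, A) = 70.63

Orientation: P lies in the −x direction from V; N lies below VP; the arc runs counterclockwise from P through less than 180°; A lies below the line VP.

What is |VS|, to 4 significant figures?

52.68

Checks: ∠(NP, PV) = 90.00° ✓; |NP| = 12.50 ✓; |NS| = 12.50 ✓; ∠(NS, SA) = 90.00° ✓; |SA| = 36.90 ✓; |VA| = 70.63 ✓.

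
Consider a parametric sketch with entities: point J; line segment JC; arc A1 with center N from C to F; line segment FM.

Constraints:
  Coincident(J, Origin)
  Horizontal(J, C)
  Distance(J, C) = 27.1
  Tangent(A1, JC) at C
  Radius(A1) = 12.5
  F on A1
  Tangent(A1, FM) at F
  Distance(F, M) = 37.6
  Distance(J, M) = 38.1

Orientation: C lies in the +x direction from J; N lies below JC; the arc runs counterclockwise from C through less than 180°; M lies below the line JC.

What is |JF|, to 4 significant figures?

17.50

J is at the origin; J and C share the same y with |JC| = 27.1 and C on the +x side, so C = (27.10, 0.000). The tangent condition forces NC to be normal to JC, so N = C + (0, -12.5) = (27.10, -12.50). Since NF ⟂ FM (tangency), |NM| = √(12.5² + 37.6²) = 39.62 regardless of where F sits on A1. So M lies on both circle(J, 38.1) and circle(N, 39.62); the below-JC intersection is M = (-3.261, -37.96). F is the foot of the tangent from M: F = (16.46, -5.945).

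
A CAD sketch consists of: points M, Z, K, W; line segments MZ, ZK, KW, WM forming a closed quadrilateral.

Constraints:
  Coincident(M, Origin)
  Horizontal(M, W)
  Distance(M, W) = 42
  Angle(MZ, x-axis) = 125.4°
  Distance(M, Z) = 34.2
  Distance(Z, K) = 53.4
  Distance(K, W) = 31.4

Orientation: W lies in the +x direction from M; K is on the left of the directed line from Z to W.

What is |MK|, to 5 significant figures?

45.155

Checks: |ZK| = 53.40 ✓; |KW| = 31.40 ✓.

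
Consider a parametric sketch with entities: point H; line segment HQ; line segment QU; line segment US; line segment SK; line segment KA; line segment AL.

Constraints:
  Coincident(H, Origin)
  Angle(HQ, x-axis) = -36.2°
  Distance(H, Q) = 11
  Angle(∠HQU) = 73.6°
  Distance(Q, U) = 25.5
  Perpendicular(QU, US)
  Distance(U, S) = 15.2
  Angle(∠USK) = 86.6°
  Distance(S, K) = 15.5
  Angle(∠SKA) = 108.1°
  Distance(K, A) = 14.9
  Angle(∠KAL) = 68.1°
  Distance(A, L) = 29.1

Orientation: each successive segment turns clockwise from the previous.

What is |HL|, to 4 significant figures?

32.78

H is at the origin; HQ runs at -36.2° with length 11.0, so Q = (8.877, -6.497). ∠HQU = 73.6° gives QU at -142.6° from the x-axis; with |QU| = 25.5, U = (-11.38, -21.98). QU is perpendicular to US, so US runs at 127.4°; with |US| = 15.2, S = (-20.61, -9.910). ∠USK = 86.6° gives SK at 34.00° from the x-axis; with |SK| = 15.5, K = (-7.763, -1.242). ∠SKA = 108.1° gives KA at -37.90° from the x-axis; with |KA| = 14.9, A = (3.994, -10.40). ∠KAL = 68.1° gives AL at -149.8° from the x-axis; with |AL| = 29.1, L = (-21.16, -25.03). Then |HL| = |L − H| = 32.78.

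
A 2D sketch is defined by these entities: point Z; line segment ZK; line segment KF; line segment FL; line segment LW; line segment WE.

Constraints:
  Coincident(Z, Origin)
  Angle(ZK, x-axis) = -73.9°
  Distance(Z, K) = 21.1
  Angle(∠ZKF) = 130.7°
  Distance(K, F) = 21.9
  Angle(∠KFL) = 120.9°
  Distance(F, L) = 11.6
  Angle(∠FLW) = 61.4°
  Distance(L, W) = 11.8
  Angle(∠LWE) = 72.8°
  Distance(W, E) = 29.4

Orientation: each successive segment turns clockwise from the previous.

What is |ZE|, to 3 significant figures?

50.5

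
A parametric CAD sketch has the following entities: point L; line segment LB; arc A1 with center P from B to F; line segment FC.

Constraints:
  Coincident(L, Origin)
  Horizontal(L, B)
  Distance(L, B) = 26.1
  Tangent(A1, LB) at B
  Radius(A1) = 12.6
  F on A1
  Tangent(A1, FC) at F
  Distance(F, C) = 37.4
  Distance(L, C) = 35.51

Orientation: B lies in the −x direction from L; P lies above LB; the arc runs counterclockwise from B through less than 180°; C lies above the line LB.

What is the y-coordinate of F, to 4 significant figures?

5.028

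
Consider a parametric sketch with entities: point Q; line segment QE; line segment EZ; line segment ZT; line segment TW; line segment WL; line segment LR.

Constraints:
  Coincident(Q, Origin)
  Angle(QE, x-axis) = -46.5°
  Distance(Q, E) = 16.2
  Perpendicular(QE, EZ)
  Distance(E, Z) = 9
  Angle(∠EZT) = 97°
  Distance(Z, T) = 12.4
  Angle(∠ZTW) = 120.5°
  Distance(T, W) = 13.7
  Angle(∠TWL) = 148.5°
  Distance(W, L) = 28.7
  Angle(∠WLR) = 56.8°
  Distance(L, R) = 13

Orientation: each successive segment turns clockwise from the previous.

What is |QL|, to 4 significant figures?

29.84

Q is at the origin; QE runs at -46.5° with length 16.2, so E = (11.15, -11.75). QE ⟂ EZ, so EZ runs at -136.5°; with |EZ| = 9.0, Z = (4.623, -17.95). ∠EZT = 97.0° gives ZT at 140.5° from the x-axis; with |ZT| = 12.4, T = (-4.945, -10.06). ∠ZTW = 120.5° gives TW at 81.00° from the x-axis; with |TW| = 13.7, W = (-2.802, 3.472). ∠TWL = 148.5° gives WL at 49.50° from the x-axis; with |WL| = 28.7, L = (15.84, 25.30). Then |QL| = |L − Q| = 29.84.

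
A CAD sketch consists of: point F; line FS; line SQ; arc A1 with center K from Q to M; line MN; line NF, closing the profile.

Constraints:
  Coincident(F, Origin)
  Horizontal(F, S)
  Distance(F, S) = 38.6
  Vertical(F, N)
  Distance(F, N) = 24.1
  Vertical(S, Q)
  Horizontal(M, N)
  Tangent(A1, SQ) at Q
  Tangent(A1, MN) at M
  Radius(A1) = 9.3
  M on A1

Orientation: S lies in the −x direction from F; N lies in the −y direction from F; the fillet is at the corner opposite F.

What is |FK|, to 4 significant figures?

32.83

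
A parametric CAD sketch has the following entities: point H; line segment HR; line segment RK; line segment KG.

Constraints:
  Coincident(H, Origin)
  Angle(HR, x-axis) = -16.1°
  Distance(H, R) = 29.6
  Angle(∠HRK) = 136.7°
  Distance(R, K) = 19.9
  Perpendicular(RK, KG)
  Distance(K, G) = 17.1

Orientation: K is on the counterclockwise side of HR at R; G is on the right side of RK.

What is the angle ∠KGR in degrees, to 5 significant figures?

49.328°

H is at the origin; HR runs at -16.1° with length 29.6, so R = 29.6·(cos -16.1°, sin -16.1°) = (28.439, -8.2085). ∠HRK = 136.7°, so RK runs at -16.1° + (180° − 136.7°) = 27.200° from the x-axis; with |RK| = 19.9, K = R + 19.9·(cos 27.200°, sin 27.200°) = (46.138, 0.88774). RK is perpendicular to KG; with |KG| = 17.1 on the right of RK, G = K + 17.1·(0.45710, -0.88942) = (53.955, -14.321). Then cos ∠KGR = GK·GR / (|GK||GR|), giving 49.328°.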